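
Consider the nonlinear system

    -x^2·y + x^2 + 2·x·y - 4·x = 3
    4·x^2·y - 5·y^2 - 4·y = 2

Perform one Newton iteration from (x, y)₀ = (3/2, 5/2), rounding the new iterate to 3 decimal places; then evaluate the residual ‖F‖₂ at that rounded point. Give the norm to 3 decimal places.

At (3/2, 5/2): F = (-4.875, -20.750).
Jacobian J = [[-2·x·y + 2·x + 2·y - 4, -x^2 + 2·x], [8·x·y, 4·x^2 - 10·y - 4]].
At the point, J = [[-3.500, 0.750], [30.000, -20.000]] (det J = 47.500).
Solving J·Δ = −F gives Δ = (-2.380, -4.608).
Then the next iterate is (x, y)₁ = (-0.880, -2.108).
Re-evaluating at (-0.880, -2.108): F = (6.63692, -22.31606), so ‖F‖₂ = 23.282.

23.282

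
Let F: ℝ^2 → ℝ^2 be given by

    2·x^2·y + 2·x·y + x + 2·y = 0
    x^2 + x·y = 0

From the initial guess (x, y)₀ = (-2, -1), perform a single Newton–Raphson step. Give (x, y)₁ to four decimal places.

(-0.7500, -1.1250)

At (-2, -1): F = (-8.0000, 6.0000).
Jacobian J = [[4·x·y + 2·y + 1, 2·x^2 + 2·x + 2], [2·x + y, x]].
At the point, J = [[7.0000, 6.0000], [-5.0000, -2.0000]] (det J = 16.0000).
Solving J·Δ = −F gives Δ = (1.2500, -0.1250).
Then the next iterate is (x, y)₁ = (-0.7500, -1.1250).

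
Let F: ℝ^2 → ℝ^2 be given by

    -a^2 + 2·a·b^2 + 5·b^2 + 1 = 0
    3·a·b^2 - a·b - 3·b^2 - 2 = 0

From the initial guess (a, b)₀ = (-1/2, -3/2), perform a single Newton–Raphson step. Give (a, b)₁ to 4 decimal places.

(-0.3977, -0.6406)

At (-1/2, -3/2): F = (9.7500, -12.8750).
Jacobian J = [[-2·a + 2·b^2, 4·a·b + 10·b], [3·b^2 - b, 6·a·b - a - 6·b]].
At the point, J = [[5.5000, -12.0000], [8.2500, 14.0000]] (det J = 176.0000).
Solving J·Δ = −F gives Δ = (0.1023, 0.8594).
Then the next iterate is (a, b)₁ = (-0.3977, -0.6406).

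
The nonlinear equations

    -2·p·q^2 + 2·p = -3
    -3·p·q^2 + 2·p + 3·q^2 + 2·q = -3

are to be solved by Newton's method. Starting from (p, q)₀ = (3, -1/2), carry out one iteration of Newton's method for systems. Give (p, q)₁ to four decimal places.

At (3, -1/2): F = (7.5000, 6.5000).
Jacobian J = [[-2·q^2 + 2, -4·p·q], [-3·q^2 + 2, -6·p·q + 6·q + 2]].
At the point, J = [[1.5000, 6.0000], [1.2500, 8.0000]] (det J = 4.5000).
Solving J·Δ = −F gives Δ = (-4.6667, -0.0833).
Then the next iterate is (p, q)₁ = (-1.6667, -0.5833).

(-1.6667, -0.5833)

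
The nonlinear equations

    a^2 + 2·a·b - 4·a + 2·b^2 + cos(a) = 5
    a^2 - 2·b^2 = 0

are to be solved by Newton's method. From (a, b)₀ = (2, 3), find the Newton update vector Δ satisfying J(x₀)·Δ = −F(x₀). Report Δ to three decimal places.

(-0.184, -1.228)

At (2, 3): F = (20.58385, -14.000).
Jacobian J = [[2·a + 2·b - sin(a) - 4, 2·a + 4·b], [2·a, -4·b]].
At the point, J = [[5.09070, 16.000], [4.000, -12.000]] (det J = -125.08843).
Solving J·Δ = −F gives Δ = (-0.184, -1.228).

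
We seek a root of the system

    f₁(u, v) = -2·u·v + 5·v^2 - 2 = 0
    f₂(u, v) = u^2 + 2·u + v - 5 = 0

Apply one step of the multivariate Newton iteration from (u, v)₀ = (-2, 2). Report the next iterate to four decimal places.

At (-2, 2): F = (26.0000, -3.0000).
Jacobian J = [[-2·v, -2·u + 10·v], [2·u + 2, 1]].
At the point, J = [[-4.0000, 24.0000], [-2.0000, 1.0000]] (det J = 44.0000).
Solving J·Δ = −F gives Δ = (-2.2273, -1.4545).
Then the next iterate is (u, v)₁ = (-4.2273, 0.5455).

(-4.2273, 0.5455)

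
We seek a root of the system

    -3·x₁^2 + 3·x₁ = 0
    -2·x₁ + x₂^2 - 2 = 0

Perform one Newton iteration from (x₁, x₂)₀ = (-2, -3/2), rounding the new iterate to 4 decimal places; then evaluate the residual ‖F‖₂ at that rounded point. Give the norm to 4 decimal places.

4.3367

At (-2, -3/2): F = (-18.0000, 4.2500).
Jacobian J = [[-6·x₁ + 3, 0], [-2, 2·x₂]].
At the point, J = [[15.0000, 0.0000], [-2.0000, -3.0000]] (det J = -45.0000).
Solving J·Δ = −F gives Δ = (1.2000, 0.6167).
Then the next iterate is (x₁, x₂)₁ = (-0.8000, -0.8833).
Re-evaluating at (-0.8000, -0.8833): F = (-4.3200, 0.380219), so ‖F‖₂ = 4.3367.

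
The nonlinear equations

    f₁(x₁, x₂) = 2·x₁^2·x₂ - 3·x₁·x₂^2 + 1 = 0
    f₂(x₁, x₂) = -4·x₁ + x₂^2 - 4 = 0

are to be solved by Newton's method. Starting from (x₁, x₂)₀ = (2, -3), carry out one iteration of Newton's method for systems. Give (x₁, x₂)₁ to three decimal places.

(0.768, -2.678)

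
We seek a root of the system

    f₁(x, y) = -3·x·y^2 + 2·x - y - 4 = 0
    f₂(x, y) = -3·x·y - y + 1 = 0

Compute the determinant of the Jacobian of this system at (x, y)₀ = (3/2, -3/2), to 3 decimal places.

J = [[-3·y^2 + 2, -6·x·y - 1], [-3·y, -3·x - 1]].
At the point, J = [[-4.750, 12.500], [4.500, -5.500]].
det J = -30.125.

-30.125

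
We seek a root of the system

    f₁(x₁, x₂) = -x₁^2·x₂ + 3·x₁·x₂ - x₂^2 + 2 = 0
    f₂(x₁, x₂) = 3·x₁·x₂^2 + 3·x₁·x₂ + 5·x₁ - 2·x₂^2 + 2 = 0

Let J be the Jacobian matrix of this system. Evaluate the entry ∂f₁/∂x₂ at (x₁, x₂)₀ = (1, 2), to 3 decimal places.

∂f₁/∂x₂ = -x₁^2 + 3·x₁ - 2·x₂.
At (1, 2) this is -2.000.

-2.000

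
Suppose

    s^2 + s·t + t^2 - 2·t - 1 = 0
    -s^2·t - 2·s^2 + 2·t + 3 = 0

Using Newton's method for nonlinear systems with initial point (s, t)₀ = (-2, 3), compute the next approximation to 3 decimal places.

(-1.421, 3.289)

At (-2, 3): F = (0.000, -11.000).
Jacobian J = [[2·s + t, s + 2·t - 2], [-2·s·t - 4·s, -s^2 + 2]].
At the point, J = [[-1.000, 2.000], [20.000, -2.000]] (det J = -38.000).
Solving J·Δ = −F gives Δ = (0.579, 0.289).
Then the next iterate is (s, t)₁ = (-1.421, 3.289).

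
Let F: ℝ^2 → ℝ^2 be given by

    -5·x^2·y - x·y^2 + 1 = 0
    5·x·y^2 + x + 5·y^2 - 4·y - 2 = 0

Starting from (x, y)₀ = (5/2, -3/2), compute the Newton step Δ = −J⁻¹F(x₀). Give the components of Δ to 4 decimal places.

(-0.7630, 0.6465)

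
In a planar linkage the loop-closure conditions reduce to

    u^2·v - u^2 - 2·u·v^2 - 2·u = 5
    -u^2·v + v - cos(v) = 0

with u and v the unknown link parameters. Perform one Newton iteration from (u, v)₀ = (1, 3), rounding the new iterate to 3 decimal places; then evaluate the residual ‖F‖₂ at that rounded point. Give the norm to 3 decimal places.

8.823

At (1, 3): F = (-23.000, 0.98999).
Jacobian J = [[2·u·v - 2·u - 2·v^2 - 2, u^2 - 4·u·v], [-2·u·v, -u^2 + sin(v) + 1]].
At the point, J = [[-16.000, -11.000], [-6.000, 0.14112]] (det J = -68.25792).
Solving J·Δ = −F gives Δ = (0.112, -2.254).
Then the next iterate is (u, v)₁ = (1.112, 0.746).
Re-evaluating at (1.112, 0.746): F = (-8.77577, -0.91087), so ‖F‖₂ = 8.823.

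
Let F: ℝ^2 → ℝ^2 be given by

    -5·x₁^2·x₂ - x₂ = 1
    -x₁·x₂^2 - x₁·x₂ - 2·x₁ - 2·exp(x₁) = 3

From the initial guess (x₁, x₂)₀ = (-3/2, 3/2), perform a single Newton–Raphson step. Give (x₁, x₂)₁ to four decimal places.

At (-3/2, 3/2): F = (-19.3750, 5.178740).
Jacobian J = [[-10·x₁·x₂, -5·x₁^2 - 1], [-x₂^2 - x₂ - 2·exp(x₁) - 2, -2·x₁·x₂ - x₁]].
At the point, J = [[22.5000, -12.2500], [-6.196260, 6.0000]] (det J = 59.095811).
Solving J·Δ = −F gives Δ = (0.8936, 0.0597).
Then the next iterate is (x₁, x₂)₁ = (-0.6064, 1.5597).

(-0.6064, 1.5597)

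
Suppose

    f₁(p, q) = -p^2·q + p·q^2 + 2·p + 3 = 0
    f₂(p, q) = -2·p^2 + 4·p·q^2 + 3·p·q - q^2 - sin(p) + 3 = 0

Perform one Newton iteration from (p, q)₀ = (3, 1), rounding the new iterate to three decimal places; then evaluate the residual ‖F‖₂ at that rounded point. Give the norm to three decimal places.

At (3, 1): F = (3.000, 4.85888).
Jacobian J = [[-2·p·q + q^2 + 2, -p^2 + 2·p·q], [-4·p + 4·q^2 + 3·q - cos(p), 8·p·q + 3·p - 2·q]].
At the point, J = [[-3.000, -3.000], [-4.01001, 31.000]] (det J = -105.03002).
Solving J·Δ = −F gives Δ = (1.024, -0.024).
Then the next iterate is (p, q)₁ = (4.024, 0.976).
Re-evaluating at (4.024, 0.976): F = (-0.92279, -2.45052), so ‖F‖₂ = 2.619.

2.619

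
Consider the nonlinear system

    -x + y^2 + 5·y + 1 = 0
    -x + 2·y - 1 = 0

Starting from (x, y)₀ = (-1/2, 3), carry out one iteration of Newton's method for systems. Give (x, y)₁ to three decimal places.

(0.556, 0.778)

At (-1/2, 3): F = (25.500, 5.500).
Jacobian J = [[-1, 2·y + 5], [-1, 2]].
At the point, J = [[-1.000, 11.000], [-1.000, 2.000]] (det J = 9.000).
Solving J·Δ = −F gives Δ = (1.056, -2.222).
Then the next iterate is (x, y)₁ = (0.556, 0.778).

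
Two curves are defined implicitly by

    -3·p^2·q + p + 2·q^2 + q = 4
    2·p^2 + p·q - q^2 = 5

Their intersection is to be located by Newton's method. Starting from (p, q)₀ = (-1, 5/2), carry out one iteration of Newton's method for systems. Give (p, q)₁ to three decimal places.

At (-1, 5/2): F = (2.500, -11.750).
Jacobian J = [[-6·p·q + 1, -3·p^2 + 4·q + 1], [4·p + q, p - 2·q]].
At the point, J = [[16.000, 8.000], [-1.500, -6.000]] (det J = -84.000).
Solving J·Δ = −F gives Δ = (0.940, -2.193).
Then the next iterate is (p, q)₁ = (-0.060, 0.307).

(-0.060, 0.307)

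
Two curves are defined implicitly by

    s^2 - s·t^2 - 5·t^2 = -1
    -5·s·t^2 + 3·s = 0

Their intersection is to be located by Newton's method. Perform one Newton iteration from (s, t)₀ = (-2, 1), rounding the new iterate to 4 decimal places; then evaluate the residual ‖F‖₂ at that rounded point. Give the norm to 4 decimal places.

1.0482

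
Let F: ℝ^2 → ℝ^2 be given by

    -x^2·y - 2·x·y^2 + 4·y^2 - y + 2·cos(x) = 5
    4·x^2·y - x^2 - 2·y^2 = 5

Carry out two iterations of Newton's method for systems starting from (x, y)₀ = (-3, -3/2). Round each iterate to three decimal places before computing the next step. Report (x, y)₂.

(-0.530, -0.981)

At (-3, -3/2): F = (30.52002, -72.500).
Jacobian J = [[-2·x·y - 2·y^2 - 2·sin(x), -x^2 - 4·x·y + 8·y - 1], [8·x·y - 2·x, 4·x^2 - 4·y]].
At the point, J = [[-13.21776, -40.000], [42.000, 42.000]] (det J = 1124.85408).
Solving J·Δ = −F gives Δ = (1.439, 0.288).
Then the next iterate is (x, y)₁ = (-1.561, -1.212).
Round to (-1.561, -1.212) and repeat: F = (9.64672, -22.18783), J = [[-4.72185, -20.70045], [18.25746, 14.59488]].
Δ = (1.031, 0.231), so (x, y)₂ = (-0.530, -0.981).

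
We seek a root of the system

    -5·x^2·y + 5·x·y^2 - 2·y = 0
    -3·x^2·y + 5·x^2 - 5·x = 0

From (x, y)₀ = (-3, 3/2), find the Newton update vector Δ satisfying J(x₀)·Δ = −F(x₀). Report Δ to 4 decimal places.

At (-3, 3/2): F = (-104.2500, 19.5000).
Jacobian J = [[-10·x·y + 5·y^2, -5·x^2 + 10·x·y - 2], [-6·x·y + 10·x - 5, -3·x^2]].
At the point, J = [[56.2500, -92.0000], [-8.0000, -27.0000]] (det J = -2254.7500).
Solving J·Δ = −F gives Δ = (2.0440, 0.1166).

(2.0440, 0.1166)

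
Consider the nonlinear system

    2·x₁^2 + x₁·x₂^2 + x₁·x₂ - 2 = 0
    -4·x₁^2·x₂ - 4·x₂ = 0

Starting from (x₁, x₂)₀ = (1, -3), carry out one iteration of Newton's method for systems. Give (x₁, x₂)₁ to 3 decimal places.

At (1, -3): F = (6.000, 24.000).
Jacobian J = [[4·x₁ + x₂^2 + x₂, 2·x₁·x₂ + x₁], [-8·x₁·x₂, -4·x₁^2 - 4]].
At the point, J = [[10.000, -5.000], [24.000, -8.000]] (det J = 40.000).
Solving J·Δ = −F gives Δ = (-1.800, -2.400).
Then the next iterate is (x₁, x₂)₁ = (-0.800, -5.400).

(-0.800, -5.400)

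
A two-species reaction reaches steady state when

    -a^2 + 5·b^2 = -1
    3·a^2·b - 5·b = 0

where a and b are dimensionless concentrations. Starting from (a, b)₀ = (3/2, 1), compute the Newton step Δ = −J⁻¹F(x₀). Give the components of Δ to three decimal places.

At (3/2, 1): F = (3.750, 1.750).
Jacobian J = [[-2·a, 10·b], [6·a·b, 3·a^2 - 5]].
At the point, J = [[-3.000, 10.000], [9.000, 1.750]] (det J = -95.250).
Solving J·Δ = −F gives Δ = (-0.115, -0.409).

(-0.115, -0.409)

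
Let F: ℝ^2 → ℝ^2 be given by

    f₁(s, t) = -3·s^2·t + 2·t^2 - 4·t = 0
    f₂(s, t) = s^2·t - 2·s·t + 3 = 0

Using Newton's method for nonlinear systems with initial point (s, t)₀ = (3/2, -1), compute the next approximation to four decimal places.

At (3/2, -1): F = (12.7500, 3.7500).
Jacobian J = [[-6·s·t, -3·s^2 + 4·t - 4], [2·s·t - 2·t, s^2 - 2·s]].
At the point, J = [[9.0000, -14.7500], [-1.0000, -0.7500]] (det J = -21.5000).
Solving J·Δ = −F gives Δ = (2.1279, 2.1628).
Then the next iterate is (s, t)₁ = (3.6279, 1.1628).

(3.6279, 1.1628)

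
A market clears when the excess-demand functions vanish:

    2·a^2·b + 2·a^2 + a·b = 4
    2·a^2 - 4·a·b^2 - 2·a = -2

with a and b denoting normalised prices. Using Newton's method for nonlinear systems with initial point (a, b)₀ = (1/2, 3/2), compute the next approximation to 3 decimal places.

At (1/2, 3/2): F = (-2.000, -3.000).
Jacobian J = [[4·a·b + 4·a + b, 2·a^2 + a], [4·a - 4·b^2 - 2, -8·a·b]].
At the point, J = [[6.500, 1.000], [-9.000, -6.000]] (det J = -30.000).
Solving J·Δ = −F gives Δ = (0.500, -1.250).
Then the next iterate is (a, b)₁ = (1.000, 0.250).

(1.000, 0.250)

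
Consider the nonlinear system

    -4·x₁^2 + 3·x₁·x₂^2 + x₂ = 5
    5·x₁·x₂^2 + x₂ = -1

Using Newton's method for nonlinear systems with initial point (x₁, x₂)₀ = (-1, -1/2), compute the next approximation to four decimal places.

At (-1, -1/2): F = (-10.2500, -0.7500).
Jacobian J = [[-8·x₁ + 3·x₂^2, 6·x₁·x₂ + 1], [5·x₂^2, 10·x₁·x₂ + 1]].
At the point, J = [[8.7500, 4.0000], [1.2500, 6.0000]] (det J = 47.5000).
Solving J·Δ = −F gives Δ = (1.2316, -0.1316).
Then the next iterate is (x₁, x₂)₁ = (0.2316, -0.6316).

(0.2316, -0.6316)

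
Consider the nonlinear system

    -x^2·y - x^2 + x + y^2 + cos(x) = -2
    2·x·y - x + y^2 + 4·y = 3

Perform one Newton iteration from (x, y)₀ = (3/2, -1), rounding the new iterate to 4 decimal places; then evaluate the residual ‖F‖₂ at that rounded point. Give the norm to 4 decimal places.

At (3/2, -1): F = (4.570737, -10.5000).
Jacobian J = [[-2·x·y - 2·x - sin(x) + 1, -x^2 + 2·y], [2·y - 1, 2·x + 2·y + 4]].
At the point, J = [[0.002505, -4.2500], [-3.0000, 5.0000]] (det J = -12.737475).
Solving J·Δ = −F gives Δ = (-1.7092, 1.0745).
Then the next iterate is (x, y)₁ = (-0.2092, 0.0745).
Re-evaluating at (-0.2092, 0.0745): F = (2.727523, -2.518421), so ‖F‖₂ = 3.7124.

3.7124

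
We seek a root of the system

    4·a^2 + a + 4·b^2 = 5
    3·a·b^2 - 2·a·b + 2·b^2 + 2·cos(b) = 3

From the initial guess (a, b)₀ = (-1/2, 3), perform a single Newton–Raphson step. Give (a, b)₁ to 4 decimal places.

(-0.3901, 1.7012)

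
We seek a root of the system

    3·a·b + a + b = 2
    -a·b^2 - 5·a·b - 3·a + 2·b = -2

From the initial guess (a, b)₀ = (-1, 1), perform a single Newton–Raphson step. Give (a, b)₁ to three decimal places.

At (-1, 1): F = (-5.000, 13.000).
Jacobian J = [[3·b + 1, 3·a + 1], [-b^2 - 5·b - 3, -2·a·b - 5·a + 2]].
At the point, J = [[4.000, -2.000], [-9.000, 9.000]] (det J = 18.000).
Solving J·Δ = −F gives Δ = (1.056, -0.389).
Then the next iterate is (a, b)₁ = (0.056, 0.611).

(0.056, 0.611)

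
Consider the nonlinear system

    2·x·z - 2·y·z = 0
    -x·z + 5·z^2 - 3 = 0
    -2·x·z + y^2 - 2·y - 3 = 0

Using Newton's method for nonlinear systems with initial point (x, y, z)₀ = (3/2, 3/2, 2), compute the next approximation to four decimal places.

At (3/2, 3/2, 2): F = (0.0000, 14.0000, -9.7500).
Jacobian J = [[2·z, -2·z, 2·x - 2·y], [-z, 0, -x + 10·z], [-2·z, 2·y - 2, -2·x]].
At the point, J = [[4.0000, -4.0000, 0.0000], [-2.0000, 0.0000, 18.5000], [-4.0000, 1.0000, -3.0000]] (det J = 246.0000).
Solving J·Δ = −F gives Δ = (-2.2500, -2.2500, -1.0000).
Then the next iterate is (x, y, z)₁ = (-0.7500, -0.7500, 1.0000).

(-0.7500, -0.7500, 1.0000)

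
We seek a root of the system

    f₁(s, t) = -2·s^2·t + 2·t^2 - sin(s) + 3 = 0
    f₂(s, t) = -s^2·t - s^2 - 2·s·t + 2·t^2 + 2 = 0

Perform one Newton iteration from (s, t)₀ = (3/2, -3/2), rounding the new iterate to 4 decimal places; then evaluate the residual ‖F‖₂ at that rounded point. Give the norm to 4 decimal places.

5.4451

At (3/2, -3/2): F = (13.252505, 12.1250).
Jacobian J = [[-4·s·t - cos(s), -2·s^2 + 4·t], [-2·s·t - 2·s - 2·t, -s^2 - 2·s + 4·t]].
At the point, J = [[8.929263, -10.5000], [4.5000, -11.2500]] (det J = -53.204206).
Solving J·Δ = −F gives Δ = (-0.4093, 0.9140).
Then the next iterate is (s, t)₁ = (1.0907, -0.5860).
Re-evaluating at (1.0907, -0.5860): F = (4.194084, 3.472587), so ‖F‖₂ = 5.4451.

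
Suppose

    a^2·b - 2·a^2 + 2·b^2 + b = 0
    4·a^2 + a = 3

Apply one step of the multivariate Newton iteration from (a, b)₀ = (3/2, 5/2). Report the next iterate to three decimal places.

(0.923, 1.348)

At (3/2, 5/2): F = (16.125, 7.500).
Jacobian J = [[2·a·b - 4·a, a^2 + 4·b + 1], [8·a + 1, 0]].
At the point, J = [[1.500, 13.250], [13.000, 0.000]] (det J = -172.250).
Solving J·Δ = −F gives Δ = (-0.577, -1.152).
Then the next iterate is (a, b)₁ = (0.923, 1.348).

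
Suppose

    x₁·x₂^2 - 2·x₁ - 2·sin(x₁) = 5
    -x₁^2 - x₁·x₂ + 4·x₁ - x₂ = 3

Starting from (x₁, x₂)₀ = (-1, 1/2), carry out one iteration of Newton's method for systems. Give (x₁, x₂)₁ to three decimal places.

At (-1, 1/2): F = (-1.56706, -8.000).
Jacobian J = [[x₂^2 - 2·cos(x₁) - 2, 2·x₁·x₂], [-2·x₁ - x₂ + 4, -x₁ - 1]].
At the point, J = [[-2.83060, -1.000], [5.500, 0.000]] (det J = 5.500).
Solving J·Δ = −F gives Δ = (1.455, -5.684).
Then the next iterate is (x₁, x₂)₁ = (0.455, -5.184).

(0.455, -5.184)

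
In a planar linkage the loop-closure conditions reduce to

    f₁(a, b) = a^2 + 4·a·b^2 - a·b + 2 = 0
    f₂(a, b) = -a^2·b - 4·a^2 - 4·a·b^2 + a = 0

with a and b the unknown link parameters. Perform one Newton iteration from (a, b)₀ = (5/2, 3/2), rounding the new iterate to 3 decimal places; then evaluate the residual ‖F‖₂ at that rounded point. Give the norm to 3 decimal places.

17.685

At (5/2, 3/2): F = (27.000, -54.375).
Jacobian J = [[2·a + 4·b^2 - b, 8·a·b - a], [-2·a·b - 8·a - 4·b^2 + 1, -a^2 - 8·a·b]].
At the point, J = [[12.500, 27.500], [-35.500, -36.250]] (det J = 523.125).
Solving J·Δ = −F gives Δ = (-0.987, -0.533).
Then the next iterate is (a, b)₁ = (1.513, 0.967).
Re-evaluating at (1.513, 0.967): F = (8.48526, -15.51646), so ‖F‖₂ = 17.685.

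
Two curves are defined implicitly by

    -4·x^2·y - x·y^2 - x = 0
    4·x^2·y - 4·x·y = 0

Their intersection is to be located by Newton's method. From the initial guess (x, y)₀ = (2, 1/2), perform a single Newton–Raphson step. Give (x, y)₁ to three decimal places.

At (2, 1/2): F = (-10.500, 4.000).
Jacobian J = [[-8·x·y - y^2 - 1, -4·x^2 - 2·x·y], [8·x·y - 4·y, 4·x^2 - 4·x]].
At the point, J = [[-9.250, -18.000], [6.000, 8.000]] (det J = 34.000).
Solving J·Δ = −F gives Δ = (0.353, -0.765).
Then the next iterate is (x, y)₁ = (2.353, -0.265).

(2.353, -0.265)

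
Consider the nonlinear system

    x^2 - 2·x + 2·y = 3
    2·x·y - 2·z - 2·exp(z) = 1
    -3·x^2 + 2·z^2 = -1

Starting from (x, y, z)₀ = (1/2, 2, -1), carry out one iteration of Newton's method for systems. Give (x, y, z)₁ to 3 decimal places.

(0.408, 1.829, -0.369)

At (1/2, 2, -1): F = (0.250, 2.26424, 2.250).
Jacobian J = [[2·x - 2, 2, 0], [2·y, 2·x, -2·exp(z) - 2], [-6·x, 0, 4·z]].
At the point, J = [[-1.000, 2.000, 0.000], [4.000, 1.000, -2.73576], [-3.000, 0.000, -4.000]] (det J = 52.41455).
Solving J·Δ = −F gives Δ = (-0.092, -0.171, 0.631).
Then the next iterate is (x, y, z)₁ = (0.408, 1.829, -0.369).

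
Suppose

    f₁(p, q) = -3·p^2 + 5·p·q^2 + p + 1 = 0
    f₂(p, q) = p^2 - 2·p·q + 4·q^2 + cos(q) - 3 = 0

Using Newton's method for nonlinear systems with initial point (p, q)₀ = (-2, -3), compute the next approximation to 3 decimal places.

At (-2, -3): F = (-103.000, 24.01001).
Jacobian J = [[-6·p + 5·q^2 + 1, 10·p·q], [2·p - 2·q, -2·p + 8·q - sin(q)]].
At the point, J = [[58.000, 60.000], [2.000, -19.85888]] (det J = -1271.81504).
Solving J·Δ = −F gives Δ = (0.476, 1.257).
Then the next iterate is (p, q)₁ = (-1.524, -1.743).

(-1.524, -1.743)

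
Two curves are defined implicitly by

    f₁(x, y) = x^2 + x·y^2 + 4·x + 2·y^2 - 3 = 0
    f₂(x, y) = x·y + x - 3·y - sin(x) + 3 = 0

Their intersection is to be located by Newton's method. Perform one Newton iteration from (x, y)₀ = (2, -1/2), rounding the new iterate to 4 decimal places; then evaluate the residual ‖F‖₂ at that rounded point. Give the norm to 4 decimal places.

At (2, -1/2): F = (10.0000, 4.590703).
Jacobian J = [[2·x + y^2 + 4, 2·x·y + 4·y], [y - cos(x) + 1, x - 3]].
At the point, J = [[8.2500, -4.0000], [0.916147, -1.0000]] (det J = -4.585413).
Solving J·Δ = −F gives Δ = (1.8238, 6.2616).
Then the next iterate is (x, y)₁ = (3.8238, 5.7616).
Re-evaluating at (3.8238, 5.7616): F = (220.243713, 12.200714), so ‖F‖₂ = 220.5814.

220.5814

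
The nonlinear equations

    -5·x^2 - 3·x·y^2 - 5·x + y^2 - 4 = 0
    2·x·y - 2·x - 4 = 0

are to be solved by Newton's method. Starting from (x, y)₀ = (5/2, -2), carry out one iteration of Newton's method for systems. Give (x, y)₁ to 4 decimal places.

At (5/2, -2): F = (-73.7500, -19.0000).
Jacobian J = [[-10·x - 3·y^2 - 5, -6·x·y + 2·y], [2·y - 2, 2·x]].
At the point, J = [[-42.0000, 26.0000], [-6.0000, 5.0000]] (det J = -54.0000).
Solving J·Δ = −F gives Δ = (2.3194, 6.5833).
Then the next iterate is (x, y)₁ = (4.8194, 4.5833).

(4.8194, 4.5833)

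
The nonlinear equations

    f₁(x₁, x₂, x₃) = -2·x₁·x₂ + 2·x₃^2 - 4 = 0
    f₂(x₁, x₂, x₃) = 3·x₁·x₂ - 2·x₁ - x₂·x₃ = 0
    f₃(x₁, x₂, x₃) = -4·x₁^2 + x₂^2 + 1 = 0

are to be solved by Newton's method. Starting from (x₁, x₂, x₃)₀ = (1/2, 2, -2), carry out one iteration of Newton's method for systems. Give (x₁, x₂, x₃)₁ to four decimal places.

(0.3000, 0.8000, -1.5000)

At (1/2, 2, -2): F = (2.0000, 6.0000, 4.0000).
Jacobian J = [[-2·x₂, -2·x₁, 4·x₃], [3·x₂ - 2, 3·x₁ - x₃, -x₂], [-8·x₁, 2·x₂, 0]].
At the point, J = [[-4.0000, -1.0000, -8.0000], [4.0000, 3.5000, -2.0000], [-4.0000, 4.0000, 0.0000]] (det J = -280.0000).
Solving J·Δ = −F gives Δ = (-0.2000, -1.2000, 0.5000).
Then the next iterate is (x₁, x₂, x₃)₁ = (0.3000, 0.8000, -1.5000).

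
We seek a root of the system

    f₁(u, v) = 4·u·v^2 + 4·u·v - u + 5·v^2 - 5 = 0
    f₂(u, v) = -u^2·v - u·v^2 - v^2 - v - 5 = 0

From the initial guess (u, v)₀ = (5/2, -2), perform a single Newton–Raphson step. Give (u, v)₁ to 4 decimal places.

(2.5162, -1.3477)

At (5/2, -2): F = (32.5000, -4.5000).
Jacobian J = [[4·v^2 + 4·v - 1, 8·u·v + 4·u + 10·v], [-2·u·v - v^2, -u^2 - 2·u·v - 2·v - 1]].
At the point, J = [[7.0000, -50.0000], [6.0000, 6.7500]] (det J = 347.2500).
Solving J·Δ = −F gives Δ = (0.0162, 0.6523).
Then the next iterate is (u, v)₁ = (2.5162, -1.3477).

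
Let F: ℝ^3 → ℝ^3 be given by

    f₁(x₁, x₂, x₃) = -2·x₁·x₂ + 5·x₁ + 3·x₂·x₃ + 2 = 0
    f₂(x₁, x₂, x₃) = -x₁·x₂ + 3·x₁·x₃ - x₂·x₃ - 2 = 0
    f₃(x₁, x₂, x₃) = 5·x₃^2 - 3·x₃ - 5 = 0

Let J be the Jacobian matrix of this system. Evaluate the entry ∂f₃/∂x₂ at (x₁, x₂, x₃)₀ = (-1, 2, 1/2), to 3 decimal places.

0.000

∂f₃/∂x₂ = 0.
At (-1, 2, 1/2) this is 0.000.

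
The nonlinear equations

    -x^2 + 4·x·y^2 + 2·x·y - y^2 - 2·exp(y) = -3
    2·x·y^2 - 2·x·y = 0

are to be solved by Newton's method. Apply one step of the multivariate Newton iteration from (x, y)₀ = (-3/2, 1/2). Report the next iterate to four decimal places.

At (-3/2, 1/2): F = (-5.797443, 0.7500).
Jacobian J = [[-2·x + 4·y^2 + 2·y, 8·x·y + 2·x - 2·y - 2·exp(y)], [2·y^2 - 2·y, 4·x·y - 2·x]].
At the point, J = [[5.0000, -13.297443], [-0.5000, 0.0000]] (det J = -6.648721).
Solving J·Δ = −F gives Δ = (1.5000, 0.1280).
Then the next iterate is (x, y)₁ = (0.0000, 0.6280).

(0.0000, 0.6280)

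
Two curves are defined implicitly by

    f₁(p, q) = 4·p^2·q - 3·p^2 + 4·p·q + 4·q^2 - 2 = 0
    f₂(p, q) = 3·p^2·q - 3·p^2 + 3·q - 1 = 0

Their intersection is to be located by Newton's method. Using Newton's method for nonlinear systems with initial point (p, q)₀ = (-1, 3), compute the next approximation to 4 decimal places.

At (-1, 3): F = (31.0000, 14.0000).
Jacobian J = [[8·p·q - 6·p + 4·q, 4·p^2 + 4·p + 8·q], [6·p·q - 6·p, 3·p^2 + 3]].
At the point, J = [[-6.0000, 24.0000], [-12.0000, 6.0000]] (det J = 252.0000).
Solving J·Δ = −F gives Δ = (0.5952, -1.1429).
Then the next iterate is (p, q)₁ = (-0.4048, 1.8571).

(-0.4048, 1.8571)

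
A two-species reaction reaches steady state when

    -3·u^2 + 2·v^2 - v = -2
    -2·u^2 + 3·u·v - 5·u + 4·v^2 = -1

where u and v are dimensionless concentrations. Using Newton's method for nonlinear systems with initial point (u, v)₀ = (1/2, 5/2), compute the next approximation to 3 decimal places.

At (1/2, 5/2): F = (11.250, 26.750).
Jacobian J = [[-6·u, 4·v - 1], [-4·u + 3·v - 5, 3·u + 8·v]].
At the point, J = [[-3.000, 9.000], [0.500, 21.500]] (det J = -69.000).
Solving J·Δ = −F gives Δ = (0.016, -1.245).
Then the next iterate is (u, v)₁ = (0.516, 1.255).

(0.516, 1.255)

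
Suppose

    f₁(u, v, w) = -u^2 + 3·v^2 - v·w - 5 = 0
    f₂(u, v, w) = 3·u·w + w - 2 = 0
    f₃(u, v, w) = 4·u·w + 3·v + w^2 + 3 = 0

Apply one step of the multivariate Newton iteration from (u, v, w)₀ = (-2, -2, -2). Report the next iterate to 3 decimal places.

At (-2, -2, -2): F = (-1.000, 8.000, 17.000).
Jacobian J = [[-2·u, 6·v - w, -v], [3·w, 0, 3·u + 1], [4·w, 3, 4·u + 2·w]].
At the point, J = [[4.000, -10.000, 2.000], [-6.000, 0.000, -5.000], [-8.000, 3.000, -12.000]] (det J = 344.000).
Solving J·Δ = −F gives Δ = (0.224, 0.256, 1.331).
Then the next iterate is (u, v, w)₁ = (-1.776, -1.744, -0.669).

(-1.776, -1.744, -0.669)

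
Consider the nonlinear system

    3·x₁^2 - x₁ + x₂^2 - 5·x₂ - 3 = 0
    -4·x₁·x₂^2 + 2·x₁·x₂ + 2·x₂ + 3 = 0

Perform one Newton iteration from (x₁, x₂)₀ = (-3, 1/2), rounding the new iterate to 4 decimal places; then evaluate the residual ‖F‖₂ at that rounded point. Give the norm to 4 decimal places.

6.8845

At (-3, 1/2): F = (24.7500, 4.0000).
Jacobian J = [[6·x₁ - 1, 2·x₂ - 5], [-4·x₂^2 + 2·x₂, -8·x₁·x₂ + 2·x₁ + 2]].
At the point, J = [[-19.0000, -4.0000], [0.0000, 8.0000]] (det J = -152.0000).
Solving J·Δ = −F gives Δ = (1.4079, -0.5000).
Then the next iterate is (x₁, x₂)₁ = (-1.5921, 0.0000).
Re-evaluating at (-1.5921, 0.0000): F = (6.196447, 3.0000), so ‖F‖₂ = 6.8845.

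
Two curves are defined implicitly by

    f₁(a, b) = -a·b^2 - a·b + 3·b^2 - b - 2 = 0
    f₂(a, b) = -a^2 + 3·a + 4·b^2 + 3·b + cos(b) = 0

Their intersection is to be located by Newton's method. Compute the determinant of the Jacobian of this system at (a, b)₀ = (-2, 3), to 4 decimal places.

-539.3066

J = [[-b^2 - b, -2·a·b - a + 6·b - 1], [-2·a + 3, 8·b - sin(b) + 3]].
At the point, J = [[-12.0000, 31.0000], [7.0000, 26.858880]].
det J = -539.3066.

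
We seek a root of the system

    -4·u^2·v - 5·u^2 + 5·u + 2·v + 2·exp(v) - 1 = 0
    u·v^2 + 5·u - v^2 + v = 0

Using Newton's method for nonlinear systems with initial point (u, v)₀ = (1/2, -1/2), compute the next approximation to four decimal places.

(0.1862, -0.6515)

At (1/2, -1/2): F = (0.963061, 1.8750).
Jacobian J = [[-8·u·v - 10·u + 5, -4·u^2 + 2·exp(v) + 2], [v^2 + 5, 2·u·v - 2·v + 1]].
At the point, J = [[2.0000, 2.213061], [5.2500, 1.5000]] (det J = -8.618572).
Solving J·Δ = −F gives Δ = (-0.3138, -0.1515).
Then the next iterate is (u, v)₁ = (0.1862, -0.6515).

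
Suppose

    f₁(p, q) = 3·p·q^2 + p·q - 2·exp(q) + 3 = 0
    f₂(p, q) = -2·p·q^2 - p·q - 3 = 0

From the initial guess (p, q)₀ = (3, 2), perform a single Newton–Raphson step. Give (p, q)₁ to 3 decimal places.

(2.877, 0.823)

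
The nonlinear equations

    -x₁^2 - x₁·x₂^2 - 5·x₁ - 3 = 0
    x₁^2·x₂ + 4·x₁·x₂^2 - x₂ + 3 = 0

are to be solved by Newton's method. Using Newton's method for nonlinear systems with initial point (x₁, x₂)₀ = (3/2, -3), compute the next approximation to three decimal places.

At (3/2, -3): F = (-26.250, 53.250).
Jacobian J = [[-2·x₁ - x₂^2 - 5, -2·x₁·x₂], [2·x₁·x₂ + 4·x₂^2, x₁^2 + 8·x₁·x₂ - 1]].
At the point, J = [[-17.000, 9.000], [27.000, -34.750]] (det J = 347.750).
Solving J·Δ = −F gives Δ = (-1.245, 0.565).
Then the next iterate is (x₁, x₂)₁ = (0.255, -2.435).

(0.255, -2.435)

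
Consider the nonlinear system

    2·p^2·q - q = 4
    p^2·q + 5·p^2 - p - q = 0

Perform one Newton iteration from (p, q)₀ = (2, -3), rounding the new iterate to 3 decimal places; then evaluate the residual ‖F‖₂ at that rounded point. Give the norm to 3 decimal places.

At (2, -3): F = (-25.000, 9.000).
Jacobian J = [[4·p·q, 2·p^2 - 1], [2·p·q + 10·p - 1, p^2 - 1]].
At the point, J = [[-24.000, 7.000], [7.000, 3.000]] (det J = -121.000).
Solving J·Δ = −F gives Δ = (-1.140, -0.339).
Then the next iterate is (p, q)₁ = (0.860, -3.339).
Re-evaluating at (0.860, -3.339): F = (-5.60005, 3.70748), so ‖F‖₂ = 6.716.

6.716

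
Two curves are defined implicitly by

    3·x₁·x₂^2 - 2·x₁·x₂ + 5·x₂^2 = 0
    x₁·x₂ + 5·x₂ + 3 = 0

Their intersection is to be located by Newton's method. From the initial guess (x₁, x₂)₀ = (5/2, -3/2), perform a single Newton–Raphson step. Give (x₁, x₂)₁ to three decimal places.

At (5/2, -3/2): F = (35.625, -8.250).
Jacobian J = [[3·x₂^2 - 2·x₂, 6·x₁·x₂ - 2·x₁ + 10·x₂], [x₂, x₁ + 5]].
At the point, J = [[9.750, -42.500], [-1.500, 7.500]] (det J = 9.375).
Solving J·Δ = −F gives Δ = (8.900, 2.880).
Then the next iterate is (x₁, x₂)₁ = (11.400, 1.380).

(11.400, 1.380)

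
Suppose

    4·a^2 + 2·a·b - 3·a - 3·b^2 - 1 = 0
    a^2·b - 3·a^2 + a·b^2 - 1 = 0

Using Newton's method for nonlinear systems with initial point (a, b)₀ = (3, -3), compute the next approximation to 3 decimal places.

At (3, -3): F = (-19.000, -28.000).
Jacobian J = [[8·a + 2·b - 3, 2·a - 6·b], [2·a·b - 6·a + b^2, a^2 + 2·a·b]].
At the point, J = [[15.000, 24.000], [-27.000, -9.000]] (det J = 513.000).
Solving J·Δ = −F gives Δ = (-1.643, 1.819).
Then the next iterate is (a, b)₁ = (1.357, -1.181).

(1.357, -1.181)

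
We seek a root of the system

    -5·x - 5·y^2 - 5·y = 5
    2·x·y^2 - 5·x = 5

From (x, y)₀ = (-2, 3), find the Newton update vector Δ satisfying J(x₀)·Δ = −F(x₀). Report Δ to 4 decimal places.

(-0.4087, -1.5130)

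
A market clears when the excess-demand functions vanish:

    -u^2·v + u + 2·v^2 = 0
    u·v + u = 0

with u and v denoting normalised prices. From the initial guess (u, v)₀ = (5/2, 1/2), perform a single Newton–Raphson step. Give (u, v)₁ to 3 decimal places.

(-3.452, 2.571)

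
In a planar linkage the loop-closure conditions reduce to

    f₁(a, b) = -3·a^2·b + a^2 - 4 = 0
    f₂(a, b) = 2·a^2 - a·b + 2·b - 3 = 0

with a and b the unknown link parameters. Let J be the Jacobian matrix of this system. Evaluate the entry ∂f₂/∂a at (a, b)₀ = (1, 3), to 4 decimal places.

∂f₂/∂a = 4·a - b.
At (1, 3) this is 1.0000.

1.0000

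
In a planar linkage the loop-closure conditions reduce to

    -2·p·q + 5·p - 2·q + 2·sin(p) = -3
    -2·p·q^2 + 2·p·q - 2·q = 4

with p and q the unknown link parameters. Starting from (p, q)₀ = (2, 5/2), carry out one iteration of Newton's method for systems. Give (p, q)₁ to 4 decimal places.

At (2, 5/2): F = (-0.181405, -24.0000).
Jacobian J = [[-2·q + 2·cos(p) + 5, -2·p - 2], [-2·q^2 + 2·q, -4·p·q + 2·p - 2]].
At the point, J = [[-0.832294, -6.0000], [-7.5000, -18.0000]] (det J = -30.018714).
Solving J·Δ = −F gives Δ = (-4.6882, 0.6201).
Then the next iterate is (p, q)₁ = (-2.6882, 3.1201).

(-2.6882, 3.1201)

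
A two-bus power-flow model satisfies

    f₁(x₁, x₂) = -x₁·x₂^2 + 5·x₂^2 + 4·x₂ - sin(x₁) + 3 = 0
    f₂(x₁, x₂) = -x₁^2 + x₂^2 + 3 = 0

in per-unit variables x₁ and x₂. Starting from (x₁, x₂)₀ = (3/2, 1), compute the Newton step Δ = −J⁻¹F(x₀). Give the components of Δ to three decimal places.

At (3/2, 1): F = (9.50251, 1.750).
Jacobian J = [[-x₂^2 - cos(x₁), -2·x₁·x₂ + 10·x₂ + 4], [-2·x₁, 2·x₂]].
At the point, J = [[-1.07074, 11.000], [-3.000, 2.000]] (det J = 30.85853).
Solving J·Δ = −F gives Δ = (0.008, -0.863).

(0.008, -0.863)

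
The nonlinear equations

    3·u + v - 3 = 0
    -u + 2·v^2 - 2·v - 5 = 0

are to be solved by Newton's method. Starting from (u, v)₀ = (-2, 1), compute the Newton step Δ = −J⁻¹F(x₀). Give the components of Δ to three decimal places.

At (-2, 1): F = (-8.000, -3.000).
Jacobian J = [[3, 1], [-1, 4·v - 2]].
At the point, J = [[3.000, 1.000], [-1.000, 2.000]] (det J = 7.000).
Solving J·Δ = −F gives Δ = (1.857, 2.429).

(1.857, 2.429)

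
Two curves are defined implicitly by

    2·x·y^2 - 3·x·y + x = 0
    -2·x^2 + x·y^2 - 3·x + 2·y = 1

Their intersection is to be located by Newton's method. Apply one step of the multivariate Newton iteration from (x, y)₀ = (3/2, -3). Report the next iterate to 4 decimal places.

At (3/2, -3): F = (42.0000, -2.5000).
Jacobian J = [[2·y^2 - 3·y + 1, 4·x·y - 3·x], [-4·x + y^2 - 3, 2·x·y + 2]].
At the point, J = [[28.0000, -22.5000], [0.0000, -7.0000]] (det J = -196.0000).
Solving J·Δ = −F gives Δ = (-1.7870, -0.3571).
Then the next iterate is (x, y)₁ = (-0.2870, -3.3571).

(-0.2870, -3.3571)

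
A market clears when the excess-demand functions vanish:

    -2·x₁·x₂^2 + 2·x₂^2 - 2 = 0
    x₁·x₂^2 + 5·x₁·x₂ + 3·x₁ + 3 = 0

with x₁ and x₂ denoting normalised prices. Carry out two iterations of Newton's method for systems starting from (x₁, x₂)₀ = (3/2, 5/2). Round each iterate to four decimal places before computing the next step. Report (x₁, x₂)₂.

(-1.8917, -1.4610)

At (3/2, 5/2): F = (-8.2500, 35.6250).
Jacobian J = [[-2·x₂^2, -4·x₁·x₂ + 4·x₂], [x₂^2 + 5·x₂ + 3, 2·x₁·x₂ + 5·x₁]].
At the point, J = [[-12.5000, -5.0000], [21.7500, 15.0000]] (det J = -78.7500).
Solving J·Δ = −F gives Δ = (0.6905, -3.3762).
Then the next iterate is (x₁, x₂)₁ = (2.1905, -0.8762).
Round to (2.1905, -0.8762) and repeat: F = (-3.827957, 1.656624), J = [[-1.535453, 4.172464], [-0.613274, 7.113868]].
Δ = (-4.0822, -0.5848), so (x₁, x₂)₂ = (-1.8917, -1.4610).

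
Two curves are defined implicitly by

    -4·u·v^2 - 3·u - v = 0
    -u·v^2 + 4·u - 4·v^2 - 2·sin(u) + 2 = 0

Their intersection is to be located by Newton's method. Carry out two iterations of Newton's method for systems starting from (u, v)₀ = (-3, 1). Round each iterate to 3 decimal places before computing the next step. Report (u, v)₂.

(-0.175, 0.720)

At (-3, 1): F = (20.000, -10.71776).
Jacobian J = [[-4·v^2 - 3, -8·u·v - 1], [-v^2 - 2·cos(u) + 4, -2·u·v - 8·v]].
At the point, J = [[-7.000, 23.000], [4.97998, -2.000]] (det J = -100.53965).
Solving J·Δ = −F gives Δ = (2.054, -0.244).
Then the next iterate is (u, v)₁ = (-0.946, 0.756).
Round to (-0.946, 0.756) and repeat: F = (4.24469, -1.90731), J = [[-5.28614, 4.72141], [2.25860, -4.61765]].
Δ = (0.771, -0.036), so (u, v)₂ = (-0.175, 0.720).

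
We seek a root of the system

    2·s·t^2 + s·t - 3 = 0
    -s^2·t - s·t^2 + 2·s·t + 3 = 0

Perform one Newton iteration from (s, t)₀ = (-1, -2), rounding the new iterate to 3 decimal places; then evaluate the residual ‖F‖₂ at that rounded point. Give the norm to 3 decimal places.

5.847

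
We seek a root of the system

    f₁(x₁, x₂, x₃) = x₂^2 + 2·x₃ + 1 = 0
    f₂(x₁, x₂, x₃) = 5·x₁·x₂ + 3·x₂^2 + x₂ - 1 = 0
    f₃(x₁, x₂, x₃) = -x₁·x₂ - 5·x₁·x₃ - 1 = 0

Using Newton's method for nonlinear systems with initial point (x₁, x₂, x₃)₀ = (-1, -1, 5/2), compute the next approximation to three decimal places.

At (-1, -1, 5/2): F = (7.000, 6.000, 10.500).
Jacobian J = [[0, 2·x₂, 2], [5·x₂, 5·x₁ + 6·x₂ + 1, 0], [-x₂ - 5·x₃, -x₁, -5·x₁]].
At the point, J = [[0.000, -2.000, 2.000], [-5.000, -10.000, 0.000], [-11.500, 1.000, 5.000]] (det J = -290.000).
Solving J·Δ = −F gives Δ = (-0.234, 0.717, -2.783).
Then the next iterate is (x₁, x₂, x₃)₁ = (-1.234, -0.283, -0.283).

(-1.234, -0.283, -0.283)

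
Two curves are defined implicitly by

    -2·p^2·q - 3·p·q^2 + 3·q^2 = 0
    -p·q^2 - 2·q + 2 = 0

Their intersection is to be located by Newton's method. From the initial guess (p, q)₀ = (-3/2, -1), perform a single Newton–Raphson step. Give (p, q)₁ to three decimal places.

At (-3/2, -1): F = (12.000, 5.500).
Jacobian J = [[-4·p·q - 3·q^2, -2·p^2 - 6·p·q + 6·q], [-q^2, -2·p·q - 2]].
At the point, J = [[-9.000, -19.500], [-1.000, -5.000]] (det J = 25.500).
Solving J·Δ = −F gives Δ = (-1.853, 1.471).
Then the next iterate is (p, q)₁ = (-3.353, 0.471).

(-3.353, 0.471)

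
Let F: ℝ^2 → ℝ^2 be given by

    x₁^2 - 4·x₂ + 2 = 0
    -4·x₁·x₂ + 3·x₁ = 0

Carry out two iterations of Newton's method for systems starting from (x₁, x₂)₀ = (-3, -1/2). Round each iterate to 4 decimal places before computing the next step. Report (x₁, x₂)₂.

(-2.0763, 1.3650)

At (-3, -1/2): F = (13.0000, -15.0000).
Jacobian J = [[2·x₁, -4], [-4·x₂ + 3, -4·x₁]].
At the point, J = [[-6.0000, -4.0000], [5.0000, 12.0000]] (det J = -52.0000).
Solving J·Δ = −F gives Δ = (1.8462, 0.4808).
Then the next iterate is (x₁, x₂)₁ = (-1.1538, -0.0192).
Round to (-1.1538, -0.0192) and repeat: F = (3.408054, -3.550012), J = [[-2.3076, -4.0000], [3.0768, 4.6152]].
Δ = (-0.9225, 1.3842), so (x₁, x₂)₂ = (-2.0763, 1.3650).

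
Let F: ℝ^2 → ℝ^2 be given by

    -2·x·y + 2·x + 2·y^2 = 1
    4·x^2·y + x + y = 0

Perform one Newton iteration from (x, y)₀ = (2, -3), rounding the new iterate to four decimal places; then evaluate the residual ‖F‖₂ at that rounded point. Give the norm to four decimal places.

At (2, -3): F = (33.0000, -49.0000).
Jacobian J = [[-2·y + 2, -2·x + 4·y], [8·x·y + 1, 4·x^2 + 1]].
At the point, J = [[8.0000, -16.0000], [-47.0000, 17.0000]] (det J = -616.0000).
Solving J·Δ = −F gives Δ = (-0.3620, 1.8815).
Then the next iterate is (x, y)₁ = (1.6380, -1.1185).
Re-evaluating at (1.6380, -1.1185): F = (8.442291, -11.484439), so ‖F‖₂ = 14.2536.

14.2536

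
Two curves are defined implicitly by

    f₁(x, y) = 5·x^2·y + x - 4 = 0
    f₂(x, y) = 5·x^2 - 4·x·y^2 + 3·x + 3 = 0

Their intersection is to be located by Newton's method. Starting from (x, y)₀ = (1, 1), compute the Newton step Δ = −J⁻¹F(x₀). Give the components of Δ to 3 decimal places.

(-0.383, 0.444)

At (1, 1): F = (2.000, 7.000).
Jacobian J = [[10·x·y + 1, 5·x^2], [10·x - 4·y^2 + 3, -8·x·y]].
At the point, J = [[11.000, 5.000], [9.000, -8.000]] (det J = -133.000).
Solving J·Δ = −F gives Δ = (-0.383, 0.444).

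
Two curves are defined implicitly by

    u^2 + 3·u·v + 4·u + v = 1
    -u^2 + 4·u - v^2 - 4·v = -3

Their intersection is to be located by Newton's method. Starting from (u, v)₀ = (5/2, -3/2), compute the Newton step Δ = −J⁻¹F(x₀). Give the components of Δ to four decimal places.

At (5/2, -3/2): F = (2.5000, 10.5000).
Jacobian J = [[2·u + 3·v + 4, 3·u + 1], [-2·u + 4, -2·v - 4]].
At the point, J = [[4.5000, 8.5000], [-1.0000, -1.0000]] (det J = 4.0000).
Solving J·Δ = −F gives Δ = (22.9375, -12.4375).

(22.9375, -12.4375)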